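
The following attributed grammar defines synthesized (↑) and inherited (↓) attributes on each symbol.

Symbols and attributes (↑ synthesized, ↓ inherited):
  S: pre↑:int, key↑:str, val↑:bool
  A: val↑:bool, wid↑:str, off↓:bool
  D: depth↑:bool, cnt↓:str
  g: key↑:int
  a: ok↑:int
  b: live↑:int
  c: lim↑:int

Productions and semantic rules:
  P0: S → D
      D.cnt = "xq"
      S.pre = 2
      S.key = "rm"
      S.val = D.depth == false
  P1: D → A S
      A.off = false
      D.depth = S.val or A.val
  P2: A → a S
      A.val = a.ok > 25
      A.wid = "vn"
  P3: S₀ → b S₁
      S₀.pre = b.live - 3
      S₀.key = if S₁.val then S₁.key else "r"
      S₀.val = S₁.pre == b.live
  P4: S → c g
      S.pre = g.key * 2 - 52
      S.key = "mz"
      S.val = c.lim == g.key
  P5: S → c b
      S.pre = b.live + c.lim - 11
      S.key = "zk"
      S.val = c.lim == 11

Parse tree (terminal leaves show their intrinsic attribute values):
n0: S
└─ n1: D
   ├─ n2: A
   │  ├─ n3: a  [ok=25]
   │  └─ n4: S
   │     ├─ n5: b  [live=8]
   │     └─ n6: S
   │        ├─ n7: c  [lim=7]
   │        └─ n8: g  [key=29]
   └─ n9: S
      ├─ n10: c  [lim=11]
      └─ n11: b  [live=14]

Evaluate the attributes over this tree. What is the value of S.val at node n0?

1. n1.cnt = "xq"  ["xq"]
2. n2.off = false  [false]
3. n3.ok = 25  [terminal]
4. n5.live = 8  [terminal]
5. n7.lim = 7  [terminal]
6. n8.key = 29  [terminal]
7. n6.pre = 6  [g.key * 2 - 52]
8. n6.key = "mz"  ["mz"]
9. n6.val = false  [c.lim == g.key]
10. n4.pre = 5  [b.live - 3]
11. n4.key = "r"  [if S₁.val then S₁.key else "r"]
12. n4.val = false  [S₁.pre == b.live]
13. n2.val = false  [a.ok > 25]
14. n2.wid = "vn"  ["vn"]
15. n10.lim = 11  [terminal]
16. n11.live = 14  [terminal]
17. n9.pre = 14  [b.live + c.lim - 11]
18. n9.key = "zk"  ["zk"]
19. n9.val = true  [c.lim == 11]
20. n1.depth = true  [S.val or A.val]
21. n0.pre = 2  [2]
22. n0.key = "rm"  ["rm"]
23. n0.val = false  [D.depth == false]

false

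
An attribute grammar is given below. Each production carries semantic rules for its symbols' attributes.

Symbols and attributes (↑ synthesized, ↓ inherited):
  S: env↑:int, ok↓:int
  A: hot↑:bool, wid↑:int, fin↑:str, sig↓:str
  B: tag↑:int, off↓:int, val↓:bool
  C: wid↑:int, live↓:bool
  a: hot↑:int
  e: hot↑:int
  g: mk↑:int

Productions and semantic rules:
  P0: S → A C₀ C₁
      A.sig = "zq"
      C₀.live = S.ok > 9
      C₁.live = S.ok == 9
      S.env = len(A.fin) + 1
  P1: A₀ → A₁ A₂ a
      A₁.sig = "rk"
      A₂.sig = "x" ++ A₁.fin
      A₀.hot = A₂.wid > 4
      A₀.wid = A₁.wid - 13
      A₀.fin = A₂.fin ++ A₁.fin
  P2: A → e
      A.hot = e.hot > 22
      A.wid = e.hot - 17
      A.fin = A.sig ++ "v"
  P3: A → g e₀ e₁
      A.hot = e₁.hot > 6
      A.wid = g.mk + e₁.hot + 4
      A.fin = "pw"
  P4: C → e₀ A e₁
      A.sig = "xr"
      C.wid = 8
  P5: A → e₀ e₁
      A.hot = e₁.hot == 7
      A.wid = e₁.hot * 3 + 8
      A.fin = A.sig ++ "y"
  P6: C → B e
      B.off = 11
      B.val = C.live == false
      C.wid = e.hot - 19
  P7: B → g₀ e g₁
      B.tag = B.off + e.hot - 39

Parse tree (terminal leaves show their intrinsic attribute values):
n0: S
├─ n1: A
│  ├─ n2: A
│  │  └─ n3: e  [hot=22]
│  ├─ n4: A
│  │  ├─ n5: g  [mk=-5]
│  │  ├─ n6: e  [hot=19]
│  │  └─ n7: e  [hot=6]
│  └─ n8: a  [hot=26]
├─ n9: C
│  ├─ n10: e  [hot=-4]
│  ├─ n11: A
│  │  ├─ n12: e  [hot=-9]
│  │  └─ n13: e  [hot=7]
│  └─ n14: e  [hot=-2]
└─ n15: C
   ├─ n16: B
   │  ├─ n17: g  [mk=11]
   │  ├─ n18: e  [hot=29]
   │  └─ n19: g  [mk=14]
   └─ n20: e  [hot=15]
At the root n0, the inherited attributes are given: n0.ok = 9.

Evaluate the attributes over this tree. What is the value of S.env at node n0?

6

1. n0.ok = 9  [given at root]
2. n1.sig = "zq"  ["zq"]
3. n2.sig = "rk"  ["rk"]
4. n3.hot = 22  [terminal]
5. n2.hot = false  [e.hot > 22]
6. n2.wid = 5  [e.hot - 17]
7. n2.fin = "rkv"  [A.sig ++ "v"]
8. n4.sig = "xrkv"  ["x" ++ A₁.fin]
9. n5.mk = -5  [terminal]
10. n6.hot = 19  [terminal]
11. n7.hot = 6  [terminal]
12. n4.hot = false  [e₁.hot > 6]
13. n4.wid = 5  [g.mk + e₁.hot + 4]
14. n4.fin = "pw"  ["pw"]
15. n8.hot = 26  [terminal]
16. n1.hot = true  [A₂.wid > 4]
17. n1.wid = -8  [A₁.wid - 13]
18. n1.fin = "pwrkv"  [A₂.fin ++ A₁.fin]
19. n9.live = false  [S.ok > 9]
20. n10.hot = -4  [terminal]
21. n11.sig = "xr"  ["xr"]
22. n12.hot = -9  [terminal]
23. n13.hot = 7  [terminal]
24. n11.hot = true  [e₁.hot == 7]
25. n11.wid = 29  [e₁.hot * 3 + 8]
26. n11.fin = "xry"  [A.sig ++ "y"]
27. n14.hot = -2  [terminal]
28. n9.wid = 8  [8]
29. n15.live = true  [S.ok == 9]
30. n16.off = 11  [11]
31. n16.val = false  [C.live == false]
32. n17.mk = 11  [terminal]
33. n18.hot = 29  [terminal]
34. n19.mk = 14  [terminal]
35. n16.tag = 1  [B.off + e.hot - 39]
36. n20.hot = 15  [terminal]
37. n15.wid = -4  [e.hot - 19]
38. n0.env = 6  [len(A.fin) + 1]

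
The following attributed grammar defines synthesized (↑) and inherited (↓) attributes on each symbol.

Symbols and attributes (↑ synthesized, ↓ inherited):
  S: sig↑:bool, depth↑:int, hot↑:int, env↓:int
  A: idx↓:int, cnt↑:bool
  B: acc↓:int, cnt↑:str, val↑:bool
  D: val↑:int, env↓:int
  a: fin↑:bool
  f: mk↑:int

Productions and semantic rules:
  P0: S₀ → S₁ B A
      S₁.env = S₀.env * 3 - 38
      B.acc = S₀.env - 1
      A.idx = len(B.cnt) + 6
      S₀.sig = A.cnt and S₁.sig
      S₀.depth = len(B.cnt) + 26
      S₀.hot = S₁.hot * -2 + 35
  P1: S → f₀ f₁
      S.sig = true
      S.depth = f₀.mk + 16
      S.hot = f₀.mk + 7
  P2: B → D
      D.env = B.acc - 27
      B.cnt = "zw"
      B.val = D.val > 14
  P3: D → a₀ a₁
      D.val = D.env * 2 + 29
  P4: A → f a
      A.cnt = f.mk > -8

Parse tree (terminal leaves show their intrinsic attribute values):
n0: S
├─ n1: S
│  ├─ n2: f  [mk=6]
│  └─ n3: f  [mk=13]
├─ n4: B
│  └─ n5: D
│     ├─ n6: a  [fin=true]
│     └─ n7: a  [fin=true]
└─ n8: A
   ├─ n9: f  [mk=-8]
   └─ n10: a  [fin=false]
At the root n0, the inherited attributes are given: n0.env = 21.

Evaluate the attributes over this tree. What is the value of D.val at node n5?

15

1. n0.env = 21  [given at root]
2. n1.env = 25  [S₀.env * 3 - 38]
3. n2.mk = 6  [terminal]
4. n3.mk = 13  [terminal]
5. n1.sig = true  [true]
6. n1.depth = 22  [f₀.mk + 16]
7. n1.hot = 13  [f₀.mk + 7]
8. n4.acc = 20  [S₀.env - 1]
9. n5.env = -7  [B.acc - 27]
10. n6.fin = true  [terminal]
11. n7.fin = true  [terminal]
12. n5.val = 15  [D.env * 2 + 29]
13. n4.cnt = "zw"  ["zw"]
14. n4.val = true  [D.val > 14]
15. n8.idx = 8  [len(B.cnt) + 6]
16. n9.mk = -8  [terminal]
17. n10.fin = false  [terminal]
18. n8.cnt = false  [f.mk > -8]
19. n0.sig = false  [A.cnt and S₁.sig]
20. n0.depth = 28  [len(B.cnt) + 26]
21. n0.hot = 9  [S₁.hot * -2 + 35]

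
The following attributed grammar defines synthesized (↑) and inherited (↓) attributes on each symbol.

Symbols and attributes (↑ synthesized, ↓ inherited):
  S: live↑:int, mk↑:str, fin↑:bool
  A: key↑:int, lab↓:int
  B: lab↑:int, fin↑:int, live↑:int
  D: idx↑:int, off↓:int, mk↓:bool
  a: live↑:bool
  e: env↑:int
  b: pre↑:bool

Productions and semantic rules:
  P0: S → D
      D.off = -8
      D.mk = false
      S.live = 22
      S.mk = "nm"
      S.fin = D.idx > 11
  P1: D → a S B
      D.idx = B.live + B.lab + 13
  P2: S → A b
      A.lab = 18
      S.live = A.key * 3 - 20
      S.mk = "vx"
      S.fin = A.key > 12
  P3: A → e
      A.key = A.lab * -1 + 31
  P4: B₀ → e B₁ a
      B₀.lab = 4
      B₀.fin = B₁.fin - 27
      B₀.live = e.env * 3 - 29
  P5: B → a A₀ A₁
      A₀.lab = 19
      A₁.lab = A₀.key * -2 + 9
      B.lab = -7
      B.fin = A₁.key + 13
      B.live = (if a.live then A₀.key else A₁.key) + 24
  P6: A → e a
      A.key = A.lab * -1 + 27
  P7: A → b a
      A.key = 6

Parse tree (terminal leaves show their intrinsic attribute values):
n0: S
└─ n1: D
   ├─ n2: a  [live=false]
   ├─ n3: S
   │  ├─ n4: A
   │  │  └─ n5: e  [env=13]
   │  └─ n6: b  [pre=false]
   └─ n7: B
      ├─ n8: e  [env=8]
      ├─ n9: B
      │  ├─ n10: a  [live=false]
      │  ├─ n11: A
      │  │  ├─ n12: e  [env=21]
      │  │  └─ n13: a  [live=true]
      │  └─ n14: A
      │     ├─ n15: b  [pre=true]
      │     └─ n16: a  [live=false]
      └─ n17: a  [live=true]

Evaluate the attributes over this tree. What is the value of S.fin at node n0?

true

1. n1.off = -8  [-8]
2. n1.mk = false  [false]
3. n2.live = false  [terminal]
4. n4.lab = 18  [18]
5. n5.env = 13  [terminal]
6. n4.key = 13  [A.lab * -1 + 31]
7. n6.pre = false  [terminal]
8. n3.live = 19  [A.key * 3 - 20]
9. n3.mk = "vx"  ["vx"]
10. n3.fin = true  [A.key > 12]
11. n8.env = 8  [terminal]
12. n10.live = false  [terminal]
13. n11.lab = 19  [19]
14. n12.env = 21  [terminal]
15. n13.live = true  [terminal]
16. n11.key = 8  [A.lab * -1 + 27]
17. n14.lab = -7  [A₀.key * -2 + 9]
18. n15.pre = true  [terminal]
19. n16.live = false  [terminal]
20. n14.key = 6  [6]
21. n9.lab = -7  [-7]
22. n9.fin = 19  [A₁.key + 13]
23. n9.live = 30  [(if a.live then A₀.key else A₁.key) + 24]
24. n17.live = true  [terminal]
25. n7.lab = 4  [4]
26. n7.fin = -8  [B₁.fin - 27]
27. n7.live = -5  [e.env * 3 - 29]
28. n1.idx = 12  [B.live + B.lab + 13]
29. n0.live = 22  [22]
30. n0.mk = "nm"  ["nm"]
31. n0.fin = true  [D.idx > 11]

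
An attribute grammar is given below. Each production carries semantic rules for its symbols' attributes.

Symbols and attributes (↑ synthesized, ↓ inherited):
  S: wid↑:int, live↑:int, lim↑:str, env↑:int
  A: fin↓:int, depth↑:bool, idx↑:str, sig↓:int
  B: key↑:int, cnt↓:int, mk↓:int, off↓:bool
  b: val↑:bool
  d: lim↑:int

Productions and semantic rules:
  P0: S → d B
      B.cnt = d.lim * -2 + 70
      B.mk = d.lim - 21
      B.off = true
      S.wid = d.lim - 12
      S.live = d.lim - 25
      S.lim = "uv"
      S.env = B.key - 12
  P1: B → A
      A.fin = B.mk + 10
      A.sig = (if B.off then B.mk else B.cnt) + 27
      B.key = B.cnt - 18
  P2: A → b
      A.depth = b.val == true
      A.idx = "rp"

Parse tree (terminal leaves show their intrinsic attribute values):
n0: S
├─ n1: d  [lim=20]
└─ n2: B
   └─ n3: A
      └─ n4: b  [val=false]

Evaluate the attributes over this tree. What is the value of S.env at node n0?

0

1. n1.lim = 20  [terminal]
2. n2.cnt = 30  [d.lim * -2 + 70]
3. n2.mk = -1  [d.lim - 21]
4. n2.off = true  [true]
5. n3.fin = 9  [B.mk + 10]
6. n3.sig = 26  [(if B.off then B.mk else B.cnt) + 27]
7. n4.val = false  [terminal]
8. n3.depth = false  [b.val == true]
9. n3.idx = "rp"  ["rp"]
10. n2.key = 12  [B.cnt - 18]
11. n0.wid = 8  [d.lim - 12]
12. n0.live = -5  [d.lim - 25]
13. n0.lim = "uv"  ["uv"]
14. n0.env = 0  [B.key - 12]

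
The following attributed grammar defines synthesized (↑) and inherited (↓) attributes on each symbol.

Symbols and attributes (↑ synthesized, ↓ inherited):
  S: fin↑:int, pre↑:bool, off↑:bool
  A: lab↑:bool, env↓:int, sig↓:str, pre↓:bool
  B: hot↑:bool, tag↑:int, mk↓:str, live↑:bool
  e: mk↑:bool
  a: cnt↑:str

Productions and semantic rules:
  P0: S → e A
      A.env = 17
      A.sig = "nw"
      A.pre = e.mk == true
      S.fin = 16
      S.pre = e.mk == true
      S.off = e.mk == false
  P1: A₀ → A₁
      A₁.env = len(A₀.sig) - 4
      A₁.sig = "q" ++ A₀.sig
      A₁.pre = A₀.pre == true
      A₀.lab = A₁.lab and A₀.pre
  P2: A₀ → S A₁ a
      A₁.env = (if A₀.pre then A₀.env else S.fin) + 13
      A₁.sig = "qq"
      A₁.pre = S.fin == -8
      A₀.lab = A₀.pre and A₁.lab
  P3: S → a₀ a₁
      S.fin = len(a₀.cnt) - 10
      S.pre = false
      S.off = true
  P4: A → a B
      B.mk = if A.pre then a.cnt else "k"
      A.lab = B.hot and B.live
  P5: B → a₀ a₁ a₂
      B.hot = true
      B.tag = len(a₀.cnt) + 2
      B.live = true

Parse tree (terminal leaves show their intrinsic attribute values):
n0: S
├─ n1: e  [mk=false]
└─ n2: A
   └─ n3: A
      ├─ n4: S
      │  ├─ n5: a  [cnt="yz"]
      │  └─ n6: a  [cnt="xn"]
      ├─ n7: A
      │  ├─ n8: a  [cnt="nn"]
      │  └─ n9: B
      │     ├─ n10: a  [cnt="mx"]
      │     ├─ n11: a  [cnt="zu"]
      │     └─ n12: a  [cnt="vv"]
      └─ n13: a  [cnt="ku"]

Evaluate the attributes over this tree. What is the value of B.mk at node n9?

1. n1.mk = false  [terminal]
2. n2.env = 17  [17]
3. n2.sig = "nw"  ["nw"]
4. n2.pre = false  [e.mk == true]
5. n3.env = -2  [len(A₀.sig) - 4]
6. n3.sig = "qnw"  ["q" ++ A₀.sig]
7. n3.pre = false  [A₀.pre == true]
8. n5.cnt = "yz"  [terminal]
9. n6.cnt = "xn"  [terminal]
10. n4.fin = -8  [len(a₀.cnt) - 10]
11. n4.pre = false  [false]
12. n4.off = true  [true]
13. n7.env = 5  [(if A₀.pre then A₀.env else S.fin) + 13]
14. n7.sig = "qq"  ["qq"]
15. n7.pre = true  [S.fin == -8]
16. n8.cnt = "nn"  [terminal]
17. n9.mk = "nn"  [if A.pre then a.cnt else "k"]
18. n10.cnt = "mx"  [terminal]
19. n11.cnt = "zu"  [terminal]
20. n12.cnt = "vv"  [terminal]
21. n9.hot = true  [true]
22. n9.tag = 4  [len(a₀.cnt) + 2]
23. n9.live = true  [true]
24. n7.lab = true  [B.hot and B.live]
25. n13.cnt = "ku"  [terminal]
26. n3.lab = false  [A₀.pre and A₁.lab]
27. n2.lab = false  [A₁.lab and A₀.pre]
28. n0.fin = 16  [16]
29. n0.pre = false  [e.mk == true]
30. n0.off = true  [e.mk == false]

"nn"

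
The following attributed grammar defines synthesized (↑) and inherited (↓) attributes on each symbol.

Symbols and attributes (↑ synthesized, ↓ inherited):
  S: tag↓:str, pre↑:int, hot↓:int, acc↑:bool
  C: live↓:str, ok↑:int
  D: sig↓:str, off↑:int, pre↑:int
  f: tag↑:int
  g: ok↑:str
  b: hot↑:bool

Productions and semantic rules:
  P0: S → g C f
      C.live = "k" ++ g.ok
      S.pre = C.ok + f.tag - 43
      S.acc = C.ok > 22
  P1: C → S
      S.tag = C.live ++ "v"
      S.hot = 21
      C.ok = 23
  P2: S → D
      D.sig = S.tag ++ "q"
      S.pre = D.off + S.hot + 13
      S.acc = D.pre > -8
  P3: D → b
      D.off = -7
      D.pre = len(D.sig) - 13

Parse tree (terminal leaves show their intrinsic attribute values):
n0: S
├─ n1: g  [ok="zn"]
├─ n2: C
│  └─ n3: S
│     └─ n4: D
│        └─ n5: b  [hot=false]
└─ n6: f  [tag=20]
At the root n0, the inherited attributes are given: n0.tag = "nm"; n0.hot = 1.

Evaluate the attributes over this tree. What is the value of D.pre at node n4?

-8

1. n0.tag = "nm"  [given at root]
2. n0.hot = 1  [given at root]
3. n1.ok = "zn"  [terminal]
4. n2.live = "kzn"  ["k" ++ g.ok]
5. n3.tag = "kznv"  [C.live ++ "v"]
6. n3.hot = 21  [21]
7. n4.sig = "kznvq"  [S.tag ++ "q"]
8. n5.hot = false  [terminal]
9. n4.off = -7  [-7]
10. n4.pre = -8  [len(D.sig) - 13]
11. n3.pre = 27  [D.off + S.hot + 13]
12. n3.acc = false  [D.pre > -8]
13. n2.ok = 23  [23]
14. n6.tag = 20  [terminal]
15. n0.pre = 0  [C.ok + f.tag - 43]
16. n0.acc = true  [C.ok > 22]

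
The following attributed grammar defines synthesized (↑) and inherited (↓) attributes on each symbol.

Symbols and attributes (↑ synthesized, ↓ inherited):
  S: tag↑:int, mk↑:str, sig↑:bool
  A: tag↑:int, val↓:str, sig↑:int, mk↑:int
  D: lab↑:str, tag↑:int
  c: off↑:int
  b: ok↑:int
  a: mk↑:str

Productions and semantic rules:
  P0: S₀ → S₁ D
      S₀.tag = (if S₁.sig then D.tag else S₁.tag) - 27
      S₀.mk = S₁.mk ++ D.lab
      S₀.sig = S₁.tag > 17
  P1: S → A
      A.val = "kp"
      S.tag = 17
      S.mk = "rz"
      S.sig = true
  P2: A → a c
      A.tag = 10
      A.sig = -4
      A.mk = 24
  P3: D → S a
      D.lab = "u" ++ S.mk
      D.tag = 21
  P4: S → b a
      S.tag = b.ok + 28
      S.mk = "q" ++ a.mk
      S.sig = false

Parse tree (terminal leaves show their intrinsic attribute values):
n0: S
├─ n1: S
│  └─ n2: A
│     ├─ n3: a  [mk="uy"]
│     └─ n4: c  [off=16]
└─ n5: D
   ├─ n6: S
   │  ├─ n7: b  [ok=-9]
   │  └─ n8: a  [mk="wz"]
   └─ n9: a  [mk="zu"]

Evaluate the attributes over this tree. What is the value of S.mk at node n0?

"rzuqwz"

1. n2.val = "kp"  ["kp"]
2. n3.mk = "uy"  [terminal]
3. n4.off = 16  [terminal]
4. n2.tag = 10  [10]
5. n2.sig = -4  [-4]
6. n2.mk = 24  [24]
7. n1.tag = 17  [17]
8. n1.mk = "rz"  ["rz"]
9. n1.sig = true  [true]
10. n7.ok = -9  [terminal]
11. n8.mk = "wz"  [terminal]
12. n6.tag = 19  [b.ok + 28]
13. n6.mk = "qwz"  ["q" ++ a.mk]
14. n6.sig = false  [false]
15. n9.mk = "zu"  [terminal]
16. n5.lab = "uqwz"  ["u" ++ S.mk]
17. n5.tag = 21  [21]
18. n0.tag = -6  [(if S₁.sig then D.tag else S₁.tag) - 27]
19. n0.mk = "rzuqwz"  [S₁.mk ++ D.lab]
20. n0.sig = false  [S₁.tag > 17]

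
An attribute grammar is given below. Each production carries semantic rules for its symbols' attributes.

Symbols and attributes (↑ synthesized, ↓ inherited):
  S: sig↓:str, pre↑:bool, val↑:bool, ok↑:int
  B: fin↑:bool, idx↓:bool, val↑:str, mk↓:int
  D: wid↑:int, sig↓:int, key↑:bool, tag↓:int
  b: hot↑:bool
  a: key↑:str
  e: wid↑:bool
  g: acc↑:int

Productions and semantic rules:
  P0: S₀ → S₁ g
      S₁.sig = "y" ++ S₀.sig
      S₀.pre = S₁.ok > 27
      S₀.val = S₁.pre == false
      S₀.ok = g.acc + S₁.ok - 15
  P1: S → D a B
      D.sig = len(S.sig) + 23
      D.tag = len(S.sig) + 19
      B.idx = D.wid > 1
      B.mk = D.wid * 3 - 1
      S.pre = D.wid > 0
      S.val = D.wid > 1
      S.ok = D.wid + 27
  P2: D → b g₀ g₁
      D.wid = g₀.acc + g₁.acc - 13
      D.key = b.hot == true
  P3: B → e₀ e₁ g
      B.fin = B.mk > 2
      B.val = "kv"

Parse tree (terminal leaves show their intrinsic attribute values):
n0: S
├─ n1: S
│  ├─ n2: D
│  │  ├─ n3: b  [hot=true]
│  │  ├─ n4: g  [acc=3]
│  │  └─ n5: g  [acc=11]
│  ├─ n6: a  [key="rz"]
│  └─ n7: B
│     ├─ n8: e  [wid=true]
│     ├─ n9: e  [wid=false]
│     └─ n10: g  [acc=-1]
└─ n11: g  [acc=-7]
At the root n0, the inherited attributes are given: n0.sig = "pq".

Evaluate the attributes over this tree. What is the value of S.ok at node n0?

1. n0.sig = "pq"  [given at root]
2. n1.sig = "ypq"  ["y" ++ S₀.sig]
3. n2.sig = 26  [len(S.sig) + 23]
4. n2.tag = 22  [len(S.sig) + 19]
5. n3.hot = true  [terminal]
6. n4.acc = 3  [terminal]
7. n5.acc = 11  [terminal]
8. n2.wid = 1  [g₀.acc + g₁.acc - 13]
9. n2.key = true  [b.hot == true]
10. n6.key = "rz"  [terminal]
11. n7.idx = false  [D.wid > 1]
12. n7.mk = 2  [D.wid * 3 - 1]
13. n8.wid = true  [terminal]
14. n9.wid = false  [terminal]
15. n10.acc = -1  [terminal]
16. n7.fin = false  [B.mk > 2]
17. n7.val = "kv"  ["kv"]
18. n1.pre = true  [D.wid > 0]
19. n1.val = false  [D.wid > 1]
20. n1.ok = 28  [D.wid + 27]
21. n11.acc = -7  [terminal]
22. n0.pre = true  [S₁.ok > 27]
23. n0.val = false  [S₁.pre == false]
24. n0.ok = 6  [g.acc + S₁.ok - 15]

6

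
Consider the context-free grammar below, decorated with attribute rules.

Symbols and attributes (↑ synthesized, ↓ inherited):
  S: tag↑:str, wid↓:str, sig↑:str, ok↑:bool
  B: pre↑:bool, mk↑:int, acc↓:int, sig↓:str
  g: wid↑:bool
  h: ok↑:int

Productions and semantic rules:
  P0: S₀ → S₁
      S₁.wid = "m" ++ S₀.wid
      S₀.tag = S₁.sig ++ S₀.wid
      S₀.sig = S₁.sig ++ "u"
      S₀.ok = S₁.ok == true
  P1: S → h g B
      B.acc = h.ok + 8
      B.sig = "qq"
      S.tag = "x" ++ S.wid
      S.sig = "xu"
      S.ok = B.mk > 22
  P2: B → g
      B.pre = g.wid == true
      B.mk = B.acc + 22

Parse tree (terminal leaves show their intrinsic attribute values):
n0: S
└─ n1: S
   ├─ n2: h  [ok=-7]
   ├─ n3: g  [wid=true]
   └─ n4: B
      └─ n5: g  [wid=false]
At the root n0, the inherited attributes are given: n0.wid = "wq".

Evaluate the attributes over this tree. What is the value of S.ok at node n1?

true

1. n0.wid = "wq"  [given at root]
2. n1.wid = "mwq"  ["m" ++ S₀.wid]
3. n2.ok = -7  [terminal]
4. n3.wid = true  [terminal]
5. n4.acc = 1  [h.ok + 8]
6. n4.sig = "qq"  ["qq"]
7. n5.wid = false  [terminal]
8. n4.pre = false  [g.wid == true]
9. n4.mk = 23  [B.acc + 22]
10. n1.tag = "xmwq"  ["x" ++ S.wid]
11. n1.sig = "xu"  ["xu"]
12. n1.ok = true  [B.mk > 22]
13. n0.tag = "xuwq"  [S₁.sig ++ S₀.wid]
14. n0.sig = "xuu"  [S₁.sig ++ "u"]
15. n0.ok = true  [S₁.ok == true]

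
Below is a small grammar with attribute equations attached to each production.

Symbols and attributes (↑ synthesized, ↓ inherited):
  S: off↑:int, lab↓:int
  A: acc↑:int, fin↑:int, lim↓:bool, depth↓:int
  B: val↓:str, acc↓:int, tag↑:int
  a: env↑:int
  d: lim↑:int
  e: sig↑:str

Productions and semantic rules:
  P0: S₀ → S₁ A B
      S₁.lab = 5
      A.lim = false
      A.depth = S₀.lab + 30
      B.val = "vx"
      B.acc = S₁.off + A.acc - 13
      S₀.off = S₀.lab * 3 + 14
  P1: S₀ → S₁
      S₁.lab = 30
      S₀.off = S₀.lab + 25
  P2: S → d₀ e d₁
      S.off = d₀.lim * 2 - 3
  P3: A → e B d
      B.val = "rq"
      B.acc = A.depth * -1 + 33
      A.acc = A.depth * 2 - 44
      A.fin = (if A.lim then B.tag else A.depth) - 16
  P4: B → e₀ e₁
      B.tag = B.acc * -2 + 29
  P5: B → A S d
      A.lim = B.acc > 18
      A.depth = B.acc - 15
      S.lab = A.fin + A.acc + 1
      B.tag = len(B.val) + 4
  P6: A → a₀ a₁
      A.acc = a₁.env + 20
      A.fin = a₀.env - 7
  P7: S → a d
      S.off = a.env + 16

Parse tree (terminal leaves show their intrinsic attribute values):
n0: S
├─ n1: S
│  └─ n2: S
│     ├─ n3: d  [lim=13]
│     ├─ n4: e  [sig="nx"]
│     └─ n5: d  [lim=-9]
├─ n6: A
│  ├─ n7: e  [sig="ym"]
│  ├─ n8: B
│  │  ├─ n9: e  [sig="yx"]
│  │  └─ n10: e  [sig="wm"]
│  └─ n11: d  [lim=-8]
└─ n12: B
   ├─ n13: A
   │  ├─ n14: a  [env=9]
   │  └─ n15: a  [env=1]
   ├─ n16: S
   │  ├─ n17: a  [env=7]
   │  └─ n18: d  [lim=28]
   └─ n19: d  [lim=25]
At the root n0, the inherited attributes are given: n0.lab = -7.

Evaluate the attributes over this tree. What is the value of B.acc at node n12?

1. n0.lab = -7  [given at root]
2. n1.lab = 5  [5]
3. n2.lab = 30  [30]
4. n3.lim = 13  [terminal]
5. n4.sig = "nx"  [terminal]
6. n5.lim = -9  [terminal]
7. n2.off = 23  [d₀.lim * 2 - 3]
8. n1.off = 30  [S₀.lab + 25]
9. n6.lim = false  [false]
10. n6.depth = 23  [S₀.lab + 30]
11. n7.sig = "ym"  [terminal]
12. n8.val = "rq"  ["rq"]
13. n8.acc = 10  [A.depth * -1 + 33]
14. n9.sig = "yx"  [terminal]
15. n10.sig = "wm"  [terminal]
16. n8.tag = 9  [B.acc * -2 + 29]
17. n11.lim = -8  [terminal]
18. n6.acc = 2  [A.depth * 2 - 44]
19. n6.fin = 7  [(if A.lim then B.tag else A.depth) - 16]
20. n12.val = "vx"  ["vx"]
21. n12.acc = 19  [S₁.off + A.acc - 13]
22. n13.lim = true  [B.acc > 18]
23. n13.depth = 4  [B.acc - 15]
24. n14.env = 9  [terminal]
25. n15.env = 1  [terminal]
26. n13.acc = 21  [a₁.env + 20]
27. n13.fin = 2  [a₀.env - 7]
28. n16.lab = 24  [A.fin + A.acc + 1]
29. n17.env = 7  [terminal]
30. n18.lim = 28  [terminal]
31. n16.off = 23  [a.env + 16]
32. n19.lim = 25  [terminal]
33. n12.tag = 6  [len(B.val) + 4]
34. n0.off = -7  [S₀.lab * 3 + 14]

19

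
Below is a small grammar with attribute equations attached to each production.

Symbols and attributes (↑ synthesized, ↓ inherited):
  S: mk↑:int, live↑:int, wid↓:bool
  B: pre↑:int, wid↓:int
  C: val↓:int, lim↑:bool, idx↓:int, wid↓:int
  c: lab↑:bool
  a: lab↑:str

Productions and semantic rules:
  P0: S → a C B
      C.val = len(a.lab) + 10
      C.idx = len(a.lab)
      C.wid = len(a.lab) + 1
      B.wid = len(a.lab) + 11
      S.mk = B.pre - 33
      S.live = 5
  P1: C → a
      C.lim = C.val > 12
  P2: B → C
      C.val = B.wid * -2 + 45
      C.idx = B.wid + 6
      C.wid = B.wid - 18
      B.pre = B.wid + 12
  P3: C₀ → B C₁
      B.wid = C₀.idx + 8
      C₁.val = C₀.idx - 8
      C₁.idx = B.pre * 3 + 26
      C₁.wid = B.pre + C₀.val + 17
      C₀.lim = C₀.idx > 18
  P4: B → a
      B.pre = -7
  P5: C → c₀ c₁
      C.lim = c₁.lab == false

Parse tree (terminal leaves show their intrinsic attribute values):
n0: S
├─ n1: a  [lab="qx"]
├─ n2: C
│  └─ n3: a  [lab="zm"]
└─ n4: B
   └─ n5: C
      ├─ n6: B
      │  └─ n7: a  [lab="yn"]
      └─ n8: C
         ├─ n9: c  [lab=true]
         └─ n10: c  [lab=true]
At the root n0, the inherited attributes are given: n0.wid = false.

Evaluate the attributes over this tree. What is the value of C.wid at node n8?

29

1. n0.wid = false  [given at root]
2. n1.lab = "qx"  [terminal]
3. n2.val = 12  [len(a.lab) + 10]
4. n2.idx = 2  [len(a.lab)]
5. n2.wid = 3  [len(a.lab) + 1]
6. n3.lab = "zm"  [terminal]
7. n2.lim = false  [C.val > 12]
8. n4.wid = 13  [len(a.lab) + 11]
9. n5.val = 19  [B.wid * -2 + 45]
10. n5.idx = 19  [B.wid + 6]
11. n5.wid = -5  [B.wid - 18]
12. n6.wid = 27  [C₀.idx + 8]
13. n7.lab = "yn"  [terminal]
14. n6.pre = -7  [-7]
15. n8.val = 11  [C₀.idx - 8]
16. n8.idx = 5  [B.pre * 3 + 26]
17. n8.wid = 29  [B.pre + C₀.val + 17]
18. n9.lab = true  [terminal]
19. n10.lab = true  [terminal]
20. n8.lim = false  [c₁.lab == false]
21. n5.lim = true  [C₀.idx > 18]
22. n4.pre = 25  [B.wid + 12]
23. n0.mk = -8  [B.pre - 33]
24. n0.live = 5  [5]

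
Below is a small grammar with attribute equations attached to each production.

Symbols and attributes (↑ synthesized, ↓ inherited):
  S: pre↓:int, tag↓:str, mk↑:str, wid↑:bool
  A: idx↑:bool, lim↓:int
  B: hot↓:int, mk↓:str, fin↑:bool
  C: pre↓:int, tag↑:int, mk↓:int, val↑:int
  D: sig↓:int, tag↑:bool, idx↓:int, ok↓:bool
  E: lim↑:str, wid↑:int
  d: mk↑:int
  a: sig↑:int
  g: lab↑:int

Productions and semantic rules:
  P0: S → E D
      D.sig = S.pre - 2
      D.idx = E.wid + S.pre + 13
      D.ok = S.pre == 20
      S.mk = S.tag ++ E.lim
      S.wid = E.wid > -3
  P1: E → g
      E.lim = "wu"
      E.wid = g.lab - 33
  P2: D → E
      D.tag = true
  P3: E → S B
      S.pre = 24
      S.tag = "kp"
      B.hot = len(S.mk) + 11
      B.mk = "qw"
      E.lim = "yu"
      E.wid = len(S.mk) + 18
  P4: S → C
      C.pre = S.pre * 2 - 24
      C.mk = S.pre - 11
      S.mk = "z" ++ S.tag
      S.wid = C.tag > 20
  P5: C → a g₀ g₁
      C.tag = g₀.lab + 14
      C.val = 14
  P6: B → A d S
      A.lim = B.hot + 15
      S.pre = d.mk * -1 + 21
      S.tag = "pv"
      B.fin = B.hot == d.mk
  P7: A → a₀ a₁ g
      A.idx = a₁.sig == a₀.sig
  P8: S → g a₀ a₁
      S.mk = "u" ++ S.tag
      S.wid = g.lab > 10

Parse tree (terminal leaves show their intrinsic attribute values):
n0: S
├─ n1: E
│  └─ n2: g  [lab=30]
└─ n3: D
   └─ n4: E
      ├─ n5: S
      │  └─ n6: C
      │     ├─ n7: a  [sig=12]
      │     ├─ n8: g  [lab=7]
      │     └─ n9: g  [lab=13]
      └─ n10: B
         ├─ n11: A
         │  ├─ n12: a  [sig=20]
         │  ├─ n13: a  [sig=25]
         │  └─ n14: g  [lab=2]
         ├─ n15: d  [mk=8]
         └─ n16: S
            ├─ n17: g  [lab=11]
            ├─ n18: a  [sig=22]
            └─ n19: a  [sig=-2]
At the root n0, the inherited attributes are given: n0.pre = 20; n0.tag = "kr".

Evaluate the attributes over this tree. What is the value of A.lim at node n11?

29

1. n0.pre = 20  [given at root]
2. n0.tag = "kr"  [given at root]
3. n2.lab = 30  [terminal]
4. n1.lim = "wu"  ["wu"]
5. n1.wid = -3  [g.lab - 33]
6. n3.sig = 18  [S.pre - 2]
7. n3.idx = 30  [E.wid + S.pre + 13]
8. n3.ok = true  [S.pre == 20]
9. n5.pre = 24  [24]
10. n5.tag = "kp"  ["kp"]
11. n6.pre = 24  [S.pre * 2 - 24]
12. n6.mk = 13  [S.pre - 11]
13. n7.sig = 12  [terminal]
14. n8.lab = 7  [terminal]
15. n9.lab = 13  [terminal]
16. n6.tag = 21  [g₀.lab + 14]
17. n6.val = 14  [14]
18. n5.mk = "zkp"  ["z" ++ S.tag]
19. n5.wid = true  [C.tag > 20]
20. n10.hot = 14  [len(S.mk) + 11]
21. n10.mk = "qw"  ["qw"]
22. n11.lim = 29  [B.hot + 15]
23. n12.sig = 20  [terminal]
24. n13.sig = 25  [terminal]
25. n14.lab = 2  [terminal]
26. n11.idx = false  [a₁.sig == a₀.sig]
27. n15.mk = 8  [terminal]
28. n16.pre = 13  [d.mk * -1 + 21]
29. n16.tag = "pv"  ["pv"]
30. n17.lab = 11  [terminal]
31. n18.sig = 22  [terminal]
32. n19.sig = -2  [terminal]
33. n16.mk = "upv"  ["u" ++ S.tag]
34. n16.wid = true  [g.lab > 10]
35. n10.fin = false  [B.hot == d.mk]
36. n4.lim = "yu"  ["yu"]
37. n4.wid = 21  [len(S.mk) + 18]
38. n3.tag = true  [true]
39. n0.mk = "krwu"  [S.tag ++ E.lim]
40. n0.wid = false  [E.wid > -3]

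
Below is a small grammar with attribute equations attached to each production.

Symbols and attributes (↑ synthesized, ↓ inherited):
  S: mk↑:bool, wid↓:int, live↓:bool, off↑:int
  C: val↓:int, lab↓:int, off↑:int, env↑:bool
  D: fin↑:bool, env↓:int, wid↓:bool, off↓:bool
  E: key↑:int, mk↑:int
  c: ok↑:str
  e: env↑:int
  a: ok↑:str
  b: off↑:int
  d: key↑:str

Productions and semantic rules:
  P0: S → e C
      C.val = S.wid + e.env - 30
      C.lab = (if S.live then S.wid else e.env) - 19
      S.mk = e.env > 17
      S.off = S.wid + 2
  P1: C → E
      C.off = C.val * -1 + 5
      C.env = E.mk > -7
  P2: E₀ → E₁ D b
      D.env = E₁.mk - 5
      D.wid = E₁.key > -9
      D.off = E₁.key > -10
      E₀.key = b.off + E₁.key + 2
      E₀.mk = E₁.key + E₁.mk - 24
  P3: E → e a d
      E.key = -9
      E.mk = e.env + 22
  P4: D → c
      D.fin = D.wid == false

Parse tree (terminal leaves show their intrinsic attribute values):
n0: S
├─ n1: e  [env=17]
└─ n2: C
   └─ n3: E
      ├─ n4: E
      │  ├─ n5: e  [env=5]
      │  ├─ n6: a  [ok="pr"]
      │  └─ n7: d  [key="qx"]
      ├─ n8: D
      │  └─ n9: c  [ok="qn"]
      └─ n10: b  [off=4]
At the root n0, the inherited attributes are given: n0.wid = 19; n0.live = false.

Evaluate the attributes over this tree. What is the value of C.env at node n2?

1. n0.wid = 19  [given at root]
2. n0.live = false  [given at root]
3. n1.env = 17  [terminal]
4. n2.val = 6  [S.wid + e.env - 30]
5. n2.lab = -2  [(if S.live then S.wid else e.env) - 19]
6. n5.env = 5  [terminal]
7. n6.ok = "pr"  [terminal]
8. n7.key = "qx"  [terminal]
9. n4.key = -9  [-9]
10. n4.mk = 27  [e.env + 22]
11. n8.env = 22  [E₁.mk - 5]
12. n8.wid = false  [E₁.key > -9]
13. n8.off = true  [E₁.key > -10]
14. n9.ok = "qn"  [terminal]
15. n8.fin = true  [D.wid == false]
16. n10.off = 4  [terminal]
17. n3.key = -3  [b.off + E₁.key + 2]
18. n3.mk = -6  [E₁.key + E₁.mk - 24]
19. n2.off = -1  [C.val * -1 + 5]
20. n2.env = true  [E.mk > -7]
21. n0.mk = false  [e.env > 17]
22. n0.off = 21  [S.wid + 2]

true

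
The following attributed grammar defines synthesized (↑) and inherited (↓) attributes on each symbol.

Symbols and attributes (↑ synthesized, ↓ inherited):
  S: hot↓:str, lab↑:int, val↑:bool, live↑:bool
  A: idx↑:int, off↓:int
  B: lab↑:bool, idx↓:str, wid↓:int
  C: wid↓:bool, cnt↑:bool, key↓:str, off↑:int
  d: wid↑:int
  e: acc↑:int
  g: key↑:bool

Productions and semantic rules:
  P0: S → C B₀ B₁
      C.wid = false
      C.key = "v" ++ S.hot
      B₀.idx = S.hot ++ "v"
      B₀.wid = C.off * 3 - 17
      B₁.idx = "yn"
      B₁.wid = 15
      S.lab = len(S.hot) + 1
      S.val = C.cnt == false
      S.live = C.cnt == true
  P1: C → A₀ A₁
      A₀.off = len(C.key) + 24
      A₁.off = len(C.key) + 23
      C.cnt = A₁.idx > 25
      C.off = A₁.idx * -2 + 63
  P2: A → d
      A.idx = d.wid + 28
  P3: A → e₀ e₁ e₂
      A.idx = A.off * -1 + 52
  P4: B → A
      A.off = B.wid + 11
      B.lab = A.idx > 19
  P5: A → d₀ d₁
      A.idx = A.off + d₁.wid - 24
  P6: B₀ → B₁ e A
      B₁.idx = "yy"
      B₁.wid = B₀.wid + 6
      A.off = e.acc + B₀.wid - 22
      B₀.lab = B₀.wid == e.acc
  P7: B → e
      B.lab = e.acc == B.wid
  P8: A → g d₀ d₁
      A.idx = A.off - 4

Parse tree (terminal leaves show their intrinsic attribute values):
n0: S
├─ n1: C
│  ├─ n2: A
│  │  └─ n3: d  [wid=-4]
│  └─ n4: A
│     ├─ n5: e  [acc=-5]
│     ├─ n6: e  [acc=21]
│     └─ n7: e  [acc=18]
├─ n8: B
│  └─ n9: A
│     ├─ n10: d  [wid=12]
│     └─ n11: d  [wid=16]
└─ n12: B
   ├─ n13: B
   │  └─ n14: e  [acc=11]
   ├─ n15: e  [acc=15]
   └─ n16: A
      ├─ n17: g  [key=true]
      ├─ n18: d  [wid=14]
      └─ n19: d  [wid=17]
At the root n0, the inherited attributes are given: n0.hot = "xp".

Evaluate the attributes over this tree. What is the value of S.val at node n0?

1. n0.hot = "xp"  [given at root]
2. n1.wid = false  [false]
3. n1.key = "vxp"  ["v" ++ S.hot]
4. n2.off = 27  [len(C.key) + 24]
5. n3.wid = -4  [terminal]
6. n2.idx = 24  [d.wid + 28]
7. n4.off = 26  [len(C.key) + 23]
8. n5.acc = -5  [terminal]
9. n6.acc = 21  [terminal]
10. n7.acc = 18  [terminal]
11. n4.idx = 26  [A.off * -1 + 52]
12. n1.cnt = true  [A₁.idx > 25]
13. n1.off = 11  [A₁.idx * -2 + 63]
14. n8.idx = "xpv"  [S.hot ++ "v"]
15. n8.wid = 16  [C.off * 3 - 17]
16. n9.off = 27  [B.wid + 11]
17. n10.wid = 12  [terminal]
18. n11.wid = 16  [terminal]
19. n9.idx = 19  [A.off + d₁.wid - 24]
20. n8.lab = false  [A.idx > 19]
21. n12.idx = "yn"  ["yn"]
22. n12.wid = 15  [15]
23. n13.idx = "yy"  ["yy"]
24. n13.wid = 21  [B₀.wid + 6]
25. n14.acc = 11  [terminal]
26. n13.lab = false  [e.acc == B.wid]
27. n15.acc = 15  [terminal]
28. n16.off = 8  [e.acc + B₀.wid - 22]
29. n17.key = true  [terminal]
30. n18.wid = 14  [terminal]
31. n19.wid = 17  [terminal]
32. n16.idx = 4  [A.off - 4]
33. n12.lab = true  [B₀.wid == e.acc]
34. n0.lab = 3  [len(S.hot) + 1]
35. n0.val = false  [C.cnt == false]
36. n0.live = true  [C.cnt == true]

false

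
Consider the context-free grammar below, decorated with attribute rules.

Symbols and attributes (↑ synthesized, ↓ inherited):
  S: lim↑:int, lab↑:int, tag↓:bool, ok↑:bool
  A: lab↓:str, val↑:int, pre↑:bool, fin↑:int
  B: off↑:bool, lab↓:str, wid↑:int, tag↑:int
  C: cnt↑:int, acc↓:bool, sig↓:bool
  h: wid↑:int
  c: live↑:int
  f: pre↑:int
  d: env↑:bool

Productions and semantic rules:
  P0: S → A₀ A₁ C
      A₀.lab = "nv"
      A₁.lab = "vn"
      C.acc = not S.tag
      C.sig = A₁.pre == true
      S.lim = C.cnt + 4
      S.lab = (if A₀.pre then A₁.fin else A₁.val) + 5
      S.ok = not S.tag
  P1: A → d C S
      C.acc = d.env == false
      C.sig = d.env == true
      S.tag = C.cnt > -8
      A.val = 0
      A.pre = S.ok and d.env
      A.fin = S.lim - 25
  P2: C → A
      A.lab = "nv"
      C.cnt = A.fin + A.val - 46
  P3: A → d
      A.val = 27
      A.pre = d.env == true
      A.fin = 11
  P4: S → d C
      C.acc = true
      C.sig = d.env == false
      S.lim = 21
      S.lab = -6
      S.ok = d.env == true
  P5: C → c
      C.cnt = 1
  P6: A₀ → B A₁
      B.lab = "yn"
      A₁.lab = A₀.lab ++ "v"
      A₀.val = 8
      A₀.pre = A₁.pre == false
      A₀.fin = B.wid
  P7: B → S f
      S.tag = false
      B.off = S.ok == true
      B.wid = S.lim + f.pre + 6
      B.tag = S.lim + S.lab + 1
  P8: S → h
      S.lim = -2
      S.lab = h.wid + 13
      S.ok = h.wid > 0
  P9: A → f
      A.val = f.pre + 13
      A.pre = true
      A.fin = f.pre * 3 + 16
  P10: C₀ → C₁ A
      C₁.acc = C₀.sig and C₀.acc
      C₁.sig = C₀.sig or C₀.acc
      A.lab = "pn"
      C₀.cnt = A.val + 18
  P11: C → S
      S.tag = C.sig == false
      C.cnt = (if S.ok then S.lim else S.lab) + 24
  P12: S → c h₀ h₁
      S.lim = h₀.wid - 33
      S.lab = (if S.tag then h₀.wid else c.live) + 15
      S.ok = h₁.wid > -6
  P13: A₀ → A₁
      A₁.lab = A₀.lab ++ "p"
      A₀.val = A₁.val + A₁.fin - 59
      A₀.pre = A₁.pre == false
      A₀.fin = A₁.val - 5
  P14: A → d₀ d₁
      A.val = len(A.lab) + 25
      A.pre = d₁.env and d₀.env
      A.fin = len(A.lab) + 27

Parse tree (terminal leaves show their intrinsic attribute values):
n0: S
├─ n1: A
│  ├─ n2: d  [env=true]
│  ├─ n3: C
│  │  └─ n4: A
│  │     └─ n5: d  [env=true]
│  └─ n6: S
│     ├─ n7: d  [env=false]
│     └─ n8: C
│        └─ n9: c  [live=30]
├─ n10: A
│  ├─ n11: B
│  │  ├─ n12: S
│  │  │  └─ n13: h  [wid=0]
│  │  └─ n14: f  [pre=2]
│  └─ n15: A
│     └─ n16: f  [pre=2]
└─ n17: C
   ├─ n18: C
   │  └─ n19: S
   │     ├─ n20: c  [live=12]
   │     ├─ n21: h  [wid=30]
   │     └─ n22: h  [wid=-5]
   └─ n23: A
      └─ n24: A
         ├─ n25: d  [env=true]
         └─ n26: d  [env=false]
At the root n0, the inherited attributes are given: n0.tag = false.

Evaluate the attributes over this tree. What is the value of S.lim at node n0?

21

1. n0.tag = false  [given at root]
2. n1.lab = "nv"  ["nv"]
3. n2.env = true  [terminal]
4. n3.acc = false  [d.env == false]
5. n3.sig = true  [d.env == true]
6. n4.lab = "nv"  ["nv"]
7. n5.env = true  [terminal]
8. n4.val = 27  [27]
9. n4.pre = true  [d.env == true]
10. n4.fin = 11  [11]
11. n3.cnt = -8  [A.fin + A.val - 46]
12. n6.tag = false  [C.cnt > -8]
13. n7.env = false  [terminal]
14. n8.acc = true  [true]
15. n8.sig = true  [d.env == false]
16. n9.live = 30  [terminal]
17. n8.cnt = 1  [1]
18. n6.lim = 21  [21]
19. n6.lab = -6  [-6]
20. n6.ok = false  [d.env == true]
21. n1.val = 0  [0]
22. n1.pre = false  [S.ok and d.env]
23. n1.fin = -4  [S.lim - 25]
24. n10.lab = "vn"  ["vn"]
25. n11.lab = "yn"  ["yn"]
26. n12.tag = false  [false]
27. n13.wid = 0  [terminal]
28. n12.lim = -2  [-2]
29. n12.lab = 13  [h.wid + 13]
30. n12.ok = false  [h.wid > 0]
31. n14.pre = 2  [terminal]
32. n11.off = false  [S.ok == true]
33. n11.wid = 6  [S.lim + f.pre + 6]
34. n11.tag = 12  [S.lim + S.lab + 1]
35. n15.lab = "vnv"  [A₀.lab ++ "v"]
36. n16.pre = 2  [terminal]
37. n15.val = 15  [f.pre + 13]
38. n15.pre = true  [true]
39. n15.fin = 22  [f.pre * 3 + 16]
40. n10.val = 8  [8]
41. n10.pre = false  [A₁.pre == false]
42. n10.fin = 6  [B.wid]
43. n17.acc = true  [not S.tag]
44. n17.sig = false  [A₁.pre == true]
45. n18.acc = false  [C₀.sig and C₀.acc]
46. n18.sig = true  [C₀.sig or C₀.acc]
47. n19.tag = false  [C.sig == false]
48. n20.live = 12  [terminal]
49. n21.wid = 30  [terminal]
50. n22.wid = -5  [terminal]
51. n19.lim = -3  [h₀.wid - 33]
52. n19.lab = 27  [(if S.tag then h₀.wid else c.live) + 15]
53. n19.ok = true  [h₁.wid > -6]
54. n18.cnt = 21  [(if S.ok then S.lim else S.lab) + 24]
55. n23.lab = "pn"  ["pn"]
56. n24.lab = "pnp"  [A₀.lab ++ "p"]
57. n25.env = true  [terminal]
58. n26.env = false  [terminal]
59. n24.val = 28  [len(A.lab) + 25]
60. n24.pre = false  [d₁.env and d₀.env]
61. n24.fin = 30  [len(A.lab) + 27]
62. n23.val = -1  [A₁.val + A₁.fin - 59]
63. n23.pre = true  [A₁.pre == false]
64. n23.fin = 23  [A₁.val - 5]
65. n17.cnt = 17  [A.val + 18]
66. n0.lim = 21  [C.cnt + 4]
67. n0.lab = 13  [(if A₀.pre then A₁.fin else A₁.val) + 5]
68. n0.ok = true  [not S.tag]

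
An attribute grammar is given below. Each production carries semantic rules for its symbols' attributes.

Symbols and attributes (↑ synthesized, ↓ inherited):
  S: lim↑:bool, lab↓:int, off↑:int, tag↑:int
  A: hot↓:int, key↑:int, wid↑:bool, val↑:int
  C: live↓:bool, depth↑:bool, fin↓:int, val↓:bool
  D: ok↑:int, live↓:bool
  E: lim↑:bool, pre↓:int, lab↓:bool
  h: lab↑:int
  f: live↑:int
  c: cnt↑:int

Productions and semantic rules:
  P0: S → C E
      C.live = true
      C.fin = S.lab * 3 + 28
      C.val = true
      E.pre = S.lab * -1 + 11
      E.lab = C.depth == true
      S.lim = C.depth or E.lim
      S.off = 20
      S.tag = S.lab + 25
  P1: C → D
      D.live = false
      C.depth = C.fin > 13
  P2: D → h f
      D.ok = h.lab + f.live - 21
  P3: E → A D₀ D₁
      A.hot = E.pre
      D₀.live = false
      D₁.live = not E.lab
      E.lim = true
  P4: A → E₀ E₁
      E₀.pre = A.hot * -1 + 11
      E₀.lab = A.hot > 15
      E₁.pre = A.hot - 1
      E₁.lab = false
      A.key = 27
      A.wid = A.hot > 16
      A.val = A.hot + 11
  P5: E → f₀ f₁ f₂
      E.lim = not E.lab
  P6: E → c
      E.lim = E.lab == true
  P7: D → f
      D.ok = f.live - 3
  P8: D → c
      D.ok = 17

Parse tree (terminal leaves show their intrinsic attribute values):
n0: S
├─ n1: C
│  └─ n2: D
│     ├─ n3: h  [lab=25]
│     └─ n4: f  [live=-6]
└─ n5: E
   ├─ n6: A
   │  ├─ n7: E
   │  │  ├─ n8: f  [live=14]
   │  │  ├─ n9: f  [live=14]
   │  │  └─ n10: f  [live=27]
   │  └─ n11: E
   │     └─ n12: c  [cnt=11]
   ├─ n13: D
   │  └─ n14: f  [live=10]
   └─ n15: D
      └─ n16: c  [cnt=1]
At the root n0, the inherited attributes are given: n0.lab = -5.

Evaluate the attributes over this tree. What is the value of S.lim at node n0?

1. n0.lab = -5  [given at root]
2. n1.live = true  [true]
3. n1.fin = 13  [S.lab * 3 + 28]
4. n1.val = true  [true]
5. n2.live = false  [false]
6. n3.lab = 25  [terminal]
7. n4.live = -6  [terminal]
8. n2.ok = -2  [h.lab + f.live - 21]
9. n1.depth = false  [C.fin > 13]
10. n5.pre = 16  [S.lab * -1 + 11]
11. n5.lab = false  [C.depth == true]
12. n6.hot = 16  [E.pre]
13. n7.pre = -5  [A.hot * -1 + 11]
14. n7.lab = true  [A.hot > 15]
15. n8.live = 14  [terminal]
16. n9.live = 14  [terminal]
17. n10.live = 27  [terminal]
18. n7.lim = false  [not E.lab]
19. n11.pre = 15  [A.hot - 1]
20. n11.lab = false  [false]
21. n12.cnt = 11  [terminal]
22. n11.lim = false  [E.lab == true]
23. n6.key = 27  [27]
24. n6.wid = false  [A.hot > 16]
25. n6.val = 27  [A.hot + 11]
26. n13.live = false  [false]
27. n14.live = 10  [terminal]
28. n13.ok = 7  [f.live - 3]
29. n15.live = true  [not E.lab]
30. n16.cnt = 1  [terminal]
31. n15.ok = 17  [17]
32. n5.lim = true  [true]
33. n0.lim = true  [C.depth or E.lim]
34. n0.off = 20  [20]
35. n0.tag = 20  [S.lab + 25]

true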